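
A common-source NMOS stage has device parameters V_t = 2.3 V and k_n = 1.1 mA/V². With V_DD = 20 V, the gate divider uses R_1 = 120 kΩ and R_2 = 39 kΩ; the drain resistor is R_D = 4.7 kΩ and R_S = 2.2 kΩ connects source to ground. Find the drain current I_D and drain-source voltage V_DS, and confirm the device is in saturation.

V_G = V_DD·R_2/(R_1+R_2) = 20×39/159 = 4.91 V.
Assume saturation: I_D = (k_n/2)(V_GS − V_t)² with V_GS = V_G − I_D·R_S = 4.91 − 2.2·I_D.
Substituting gives 2.66·I_D² − 7.31·I_D + 3.73 = 0, with roots I_D = 0.679 or 2.07 mA.
The root I_D = 2.07 mA gives V_GS = 0.362 V ≤ V_t, so take I_D = 0.679 mA.
Then V_GS = 3.41 V and V_DS = V_DD − I_D(R_D+R_S) = 20 − 0.679×6.9 = 15.3 V.
Saturation requires V_DS ≥ V_GS − V_t = 1.11 V; 15.3 ≥ 1.11 ✓.

I_D ≈ 0.68 mA, V_DS ≈ 15 V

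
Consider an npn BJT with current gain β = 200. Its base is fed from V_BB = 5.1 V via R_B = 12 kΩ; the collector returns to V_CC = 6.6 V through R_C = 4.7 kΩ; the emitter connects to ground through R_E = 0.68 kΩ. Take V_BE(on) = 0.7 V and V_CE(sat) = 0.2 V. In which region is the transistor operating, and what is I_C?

Assume active: I_B = (5.1 − 0.7)/(12 + 201×0.68) = 0.0296 mA, I_C = β·I_B = 5.92 mA.
Then V_CE = 6.6 − 5.92×4.7 − 5.95×0.68 = -25.3 V < 0.2 V — the active assumption fails.
Re-solve with V_CE = 0.2 V. KCL at the emitter: V_E/R_E = (V_BB−0.7−V_E)/R_B + (V_CC−0.2−V_E)/R_C, giving V_E = 0.978 V.
I_C = (V_CC − 0.2 − V_E)/R_C = (6.4 − 0.978)/4.7 = 1.15 mA.
Check: I_B = (4.4 − 0.978)/12 = 0.285 mA, and β·I_B = 57 mA > I_C, confirming saturation.

saturation; I_C ≈ 1.2 mA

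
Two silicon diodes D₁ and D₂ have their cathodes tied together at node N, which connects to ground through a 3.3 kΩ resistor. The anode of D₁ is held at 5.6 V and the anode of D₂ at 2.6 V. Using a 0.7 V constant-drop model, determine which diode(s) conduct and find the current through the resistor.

Only D₁ conducts; I_R ≈ 1.5 mA

Assume both conduct. Then node N would need to be at both 5.6−0.7 = 4.9 V and 2.6−0.7 = 1.9 V, which is impossible.
Assume only D₁ conducts: V_N = 5.6 − 0.7 = 4.9 V, so I_R = 4.9/3.3 = 1.48 mA.
Check D₂: its anode-to-cathode voltage is 2.6 − 4.9 = -2.3 V < 0.7 V, so it is off. The assumption is consistent.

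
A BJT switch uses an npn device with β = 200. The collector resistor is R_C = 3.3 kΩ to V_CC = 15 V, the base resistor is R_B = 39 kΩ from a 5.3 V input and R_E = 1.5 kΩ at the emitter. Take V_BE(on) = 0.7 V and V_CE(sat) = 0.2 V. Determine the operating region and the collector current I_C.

Assume active. Base-emitter loop: I_B = (V_BB − V_BE)/(R_B + (β+1)R_E) = (5.3 − 0.7)/(39 + 201×1.5) = 0.0135 mA.
I_C = β·I_B = 200×0.0135 = 2.7 mA.
V_CE = V_CC − I_C·R_C − I_E·R_E = 15 − 2.7×3.3 − 2.72×1.5 = 2.01 V > V_CE(sat), so the active-region assumption holds.

active; I_C ≈ 2.7 mA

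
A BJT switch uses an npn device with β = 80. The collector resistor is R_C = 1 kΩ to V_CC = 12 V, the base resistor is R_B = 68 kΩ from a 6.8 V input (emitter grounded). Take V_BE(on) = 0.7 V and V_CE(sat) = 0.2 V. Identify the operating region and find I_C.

active; I_C ≈ 7.2 mA

Assume active. Base-emitter loop: I_B = (V_BB − V_BE)/R_B = (6.8 − 0.7)/68 = 0.0897 mA.
I_C = β·I_B = 80×0.0897 = 7.18 mA.
V_CE = V_CC − I_C·R_C = 12 − 7.18×1 = 4.82 V > V_CE(sat), so the active-region assumption holds.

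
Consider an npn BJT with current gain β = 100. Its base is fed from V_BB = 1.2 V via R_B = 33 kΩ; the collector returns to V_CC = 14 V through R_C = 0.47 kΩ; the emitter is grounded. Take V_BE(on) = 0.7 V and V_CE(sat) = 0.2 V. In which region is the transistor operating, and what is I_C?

active; I_C ≈ 1.5 mA

Assume active. Base-emitter loop: I_B = (V_BB − V_BE)/R_B = (1.2 − 0.7)/33 = 0.0152 mA.
I_C = β·I_B = 100×0.0152 = 1.52 mA.
V_CE = V_CC − I_C·R_C = 14 − 1.52×0.47 = 13.3 V > V_CE(sat), so the active-region assumption holds.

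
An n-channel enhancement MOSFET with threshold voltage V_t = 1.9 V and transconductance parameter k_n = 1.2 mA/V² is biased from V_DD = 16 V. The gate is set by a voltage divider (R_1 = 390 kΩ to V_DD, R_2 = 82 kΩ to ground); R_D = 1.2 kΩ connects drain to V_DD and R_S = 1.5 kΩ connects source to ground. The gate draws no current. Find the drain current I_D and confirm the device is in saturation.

V_G = V_DD·R_2/(R_1+R_2) = 16×82/472 = 2.78 V.
Assume saturation: I_D = (k_n/2)(V_GS − V_t)² with V_GS = V_G − I_D·R_S = 2.78 − 1.5·I_D.
Substituting gives 1.35·I_D² − 2.58·I_D + 0.464 = 0, with roots I_D = 0.201 or 1.71 mA.
The root I_D = 1.71 mA gives V_GS = 0.21 V ≤ V_t, so take I_D = 0.201 mA.
Then V_GS = 2.48 V and V_DS = V_DD − I_D(R_D+R_S) = 16 − 0.201×2.7 = 15.5 V.
Saturation requires V_DS ≥ V_GS − V_t = 0.578 V; 15.5 ≥ 0.578 ✓.

I_D ≈ 0.2 mA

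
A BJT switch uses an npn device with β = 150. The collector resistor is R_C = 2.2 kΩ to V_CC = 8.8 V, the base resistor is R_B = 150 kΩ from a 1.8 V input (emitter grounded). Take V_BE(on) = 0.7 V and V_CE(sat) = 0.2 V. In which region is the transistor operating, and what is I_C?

active; I_C ≈ 1.1 mA

Assume active. Base-emitter loop: I_B = (V_BB − V_BE)/R_B = (1.8 − 0.7)/150 = 0.00733 mA.
I_C = β·I_B = 150×0.00733 = 1.1 mA.
V_CE = V_CC − I_C·R_C = 8.8 − 1.1×2.2 = 6.38 V > V_CE(sat), so the active-region assumption holds.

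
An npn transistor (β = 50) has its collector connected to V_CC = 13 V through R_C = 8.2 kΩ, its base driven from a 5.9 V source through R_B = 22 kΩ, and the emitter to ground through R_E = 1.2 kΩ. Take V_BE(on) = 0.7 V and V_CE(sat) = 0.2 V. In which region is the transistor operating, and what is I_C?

saturation; I_C ≈ 1.3 mA

Assume active: I_B = (5.9 − 0.7)/(22 + 51×1.2) = 0.0625 mA, I_C = β·I_B = 3.13 mA.
Then V_CE = 13 − 3.13×8.2 − 3.19×1.2 = -16.5 V < 0.2 V — the active assumption fails.
Re-solve with V_CE = 0.2 V. KCL at the emitter: V_E/R_E = (V_BB−0.7−V_E)/R_B + (V_CC−0.2−V_E)/R_C, giving V_E = 1.8 V.
I_C = (V_CC − 0.2 − V_E)/R_C = (12.8 − 1.8)/8.2 = 1.34 mA.
Check: I_B = (5.2 − 1.8)/22 = 0.155 mA, and β·I_B = 7.74 mA > I_C, confirming saturation.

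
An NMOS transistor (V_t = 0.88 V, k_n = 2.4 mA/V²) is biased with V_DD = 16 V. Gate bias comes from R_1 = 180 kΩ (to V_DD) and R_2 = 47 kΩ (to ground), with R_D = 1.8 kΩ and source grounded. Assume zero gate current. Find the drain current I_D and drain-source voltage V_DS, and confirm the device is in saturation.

I_D ≈ 7.1 mA, V_DS ≈ 3.2 V

V_G = V_DD·R_2/(R_1+R_2) = 16×47/227 = 3.31 V. With the source grounded, V_GS = V_G = 3.31 V.
Assume saturation: I_D = (k_n/2)(V_GS − V_t)² = (2.4/2)×(3.31 − 0.88)² = 1.2×2.43² = 7.1 mA.
V_DS = V_DD − I_D·R_D = 16 − 7.1×1.8 = 3.22 V.
Saturation requires V_DS ≥ V_GS − V_t = 2.43 V; 3.22 ≥ 2.43 ✓.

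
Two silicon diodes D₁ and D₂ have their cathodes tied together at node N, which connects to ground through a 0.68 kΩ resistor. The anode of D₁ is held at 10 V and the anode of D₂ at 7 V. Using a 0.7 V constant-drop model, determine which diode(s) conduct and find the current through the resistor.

Only D₁ conducts; I_R ≈ 14 mA

Assume both conduct. Then node N would need to be at both 10−0.7 = 9.3 V and 7−0.7 = 6.3 V, which is impossible.
Assume only D₁ conducts: V_N = 10 − 0.7 = 9.3 V, so I_R = 9.3/0.68 = 13.7 mA.
Check D₂: its anode-to-cathode voltage is 7 − 9.3 = -2.3 V < 0.7 V, so it is off. The assumption is consistent.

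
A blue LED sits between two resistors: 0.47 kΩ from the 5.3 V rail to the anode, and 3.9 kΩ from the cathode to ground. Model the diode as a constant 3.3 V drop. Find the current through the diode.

I ≈ 0.46 mA

The two resistors are in series with the diode, so KVL gives 5.3 = I·0.47 + 3.3 + I·3.9.
I = (5.3 − 3.3) / (0.47 + 3.9) kΩ = 2 / 4.37 = 0.458 mA.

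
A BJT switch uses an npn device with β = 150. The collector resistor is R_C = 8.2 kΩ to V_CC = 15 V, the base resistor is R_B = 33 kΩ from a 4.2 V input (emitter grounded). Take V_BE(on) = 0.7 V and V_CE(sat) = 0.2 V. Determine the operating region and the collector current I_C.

Assume active: I_B = (4.2 − 0.7)/33 = 0.106 mA, giving I_C = β·I_B = 15.9 mA.
But then V_CE = 15 − 15.9×8.2 = -115 V < V_CE(sat) = 0.2 V — impossible in the active region.
So the transistor is saturated. With V_CE = 0.2 V, I_C = (V_CC − 0.2)/R_C = 14.8/8.2 = 1.8 mA.
Check: β·I_B = 15.9 mA > I_C = 1.8 mA, confirming saturation.

saturation; I_C ≈ 1.8 mA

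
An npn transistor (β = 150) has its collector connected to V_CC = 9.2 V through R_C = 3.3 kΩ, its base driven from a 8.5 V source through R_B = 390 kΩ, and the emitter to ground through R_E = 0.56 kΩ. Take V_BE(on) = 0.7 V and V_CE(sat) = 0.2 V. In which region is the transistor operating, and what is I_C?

Assume active: I_B = (8.5 − 0.7)/(390 + 151×0.56) = 0.0164 mA, I_C = β·I_B = 2.47 mA.
Then V_CE = 9.2 − 2.47×3.3 − 2.48×0.56 = -0.326 V < 0.2 V — the active assumption fails.
Re-solve with V_CE = 0.2 V. KCL at the emitter: V_E/R_E = (V_BB−0.7−V_E)/R_B + (V_CC−0.2−V_E)/R_C, giving V_E = 1.31 V.
I_C = (V_CC − 0.2 − V_E)/R_C = (9 − 1.31)/3.3 = 2.33 mA.
Check: I_B = (7.8 − 1.31)/390 = 0.0166 mA, and β·I_B = 2.49 mA > I_C, confirming saturation.

saturation; I_C ≈ 2.3 mA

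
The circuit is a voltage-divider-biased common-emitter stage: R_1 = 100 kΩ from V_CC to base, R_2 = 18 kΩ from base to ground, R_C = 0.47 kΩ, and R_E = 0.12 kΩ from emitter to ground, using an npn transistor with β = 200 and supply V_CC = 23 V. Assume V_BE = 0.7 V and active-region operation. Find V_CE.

V_CE ≈ 15 V

Thevenize the base divider: V_Th = V_CC·R_2/(R_1+R_2) = 23×18/118 = 3.51 V, R_Th = R_1‖R_2 = 15.3 kΩ.
Base-emitter loop: V_Th = I_B·R_Th + V_BE + (β+1)I_B·R_E, so I_B = (3.51 − 0.7) / (15.3 + 201×0.12) = 0.0713 mA.
I_C = β·I_B = 200×0.0713 = 14.3 mA, and I_E = (β+1)I_B = 14.3 mA.
V_CE = V_CC − I_C·R_C − I_E·R_E = 23 − 14.3×0.47 − 14.3×0.12 = 14.6 V.
V_CE = 14.6 V > 0.2 V confirms active-region operation.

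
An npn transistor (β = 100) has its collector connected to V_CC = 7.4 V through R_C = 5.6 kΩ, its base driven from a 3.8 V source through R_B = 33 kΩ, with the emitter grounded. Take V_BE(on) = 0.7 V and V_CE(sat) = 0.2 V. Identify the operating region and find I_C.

saturation; I_C ≈ 1.3 mA

Assume active: I_B = (3.8 − 0.7)/33 = 0.0939 mA, giving I_C = β·I_B = 9.39 mA.
But then V_CE = 7.4 − 9.39×5.6 = -45.2 V < V_CE(sat) = 0.2 V — impossible in the active region.
So the transistor is saturated. With V_CE = 0.2 V, I_C = (V_CC − 0.2)/R_C = 7.2/5.6 = 1.29 mA.
Check: β·I_B = 9.39 mA > I_C = 1.29 mA, confirming saturation.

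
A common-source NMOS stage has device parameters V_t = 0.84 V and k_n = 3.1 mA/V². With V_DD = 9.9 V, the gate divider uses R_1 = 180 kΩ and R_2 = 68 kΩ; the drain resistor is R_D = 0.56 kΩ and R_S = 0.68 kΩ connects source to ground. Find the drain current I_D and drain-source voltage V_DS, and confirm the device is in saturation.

V_G = V_DD·R_2/(R_1+R_2) = 9.9×68/248 = 2.71 V.
Assume saturation: I_D = (k_n/2)(V_GS − V_t)² with V_GS = V_G − I_D·R_S = 2.71 − 0.68·I_D.
Substituting gives 0.717·I_D² − 4.95·I_D + 5.45 = 0, with roots I_D = 1.37 or 5.54 mA.
The root I_D = 5.54 mA gives V_GS = -1.05 V ≤ V_t, so take I_D = 1.37 mA.
Then V_GS = 1.78 V and V_DS = V_DD − I_D(R_D+R_S) = 9.9 − 1.37×1.24 = 8.2 V.
Saturation requires V_DS ≥ V_GS − V_t = 0.941 V; 8.2 ≥ 0.941 ✓.

I_D ≈ 1.4 mA, V_DS ≈ 8.2 V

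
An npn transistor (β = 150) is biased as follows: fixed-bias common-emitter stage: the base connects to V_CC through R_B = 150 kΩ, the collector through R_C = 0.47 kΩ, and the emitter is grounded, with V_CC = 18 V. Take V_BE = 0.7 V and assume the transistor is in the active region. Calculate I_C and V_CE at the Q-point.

Base loop: V_CC = I_B·R_B + V_BE, so I_B = (18 − 0.7)/150 kΩ = 0.115 mA.
In the active region I_C = β·I_B = 150 × 0.115 = 17.3 mA.
Collector loop: V_CE = V_CC − I_C·R_C = 18 − 17.3×0.47 = 9.87 V.
Since V_CE = 9.87 V > V_CE(sat) ≈ 0.2 V, the transistor is in the active region as assumed.

I_C ≈ 17 mA, V_CE ≈ 9.9 V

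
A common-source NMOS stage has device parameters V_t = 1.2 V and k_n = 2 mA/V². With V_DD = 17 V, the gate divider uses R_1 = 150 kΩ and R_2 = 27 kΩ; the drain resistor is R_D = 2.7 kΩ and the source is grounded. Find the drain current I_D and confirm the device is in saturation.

I_D ≈ 1.9 mA

V_G = V_DD·R_2/(R_1+R_2) = 17×27/177 = 2.59 V. With the source grounded, V_GS = V_G = 2.59 V.
Assume saturation: I_D = (k_n/2)(V_GS − V_t)² = (2/2)×(2.59 − 1.2)² = 1×1.39² = 1.94 mA.
V_DS = V_DD − I_D·R_D = 17 − 1.94×2.7 = 11.8 V.
Saturation requires V_DS ≥ V_GS − V_t = 1.39 V; 11.8 ≥ 1.39 ✓.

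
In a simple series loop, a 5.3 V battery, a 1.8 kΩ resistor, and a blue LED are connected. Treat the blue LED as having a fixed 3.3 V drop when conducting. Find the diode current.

I ≈ 1.1 mA

KVL around the loop: 5.3 = V_D + I·R = 3.3 + I × 1.8 kΩ.
So I = (5.3 − 3.3) / 1.8 kΩ = 2 / 1.8 = 1.11 mA.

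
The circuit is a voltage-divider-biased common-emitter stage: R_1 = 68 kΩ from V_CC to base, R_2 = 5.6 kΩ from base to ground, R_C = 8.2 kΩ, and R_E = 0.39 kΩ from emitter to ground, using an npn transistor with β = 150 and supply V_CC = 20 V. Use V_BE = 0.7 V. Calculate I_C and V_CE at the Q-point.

I_C ≈ 1.9 mA, V_CE ≈ 3.5 V

Thevenize the base divider: V_Th = V_CC·R_2/(R_1+R_2) = 20×5.6/73.6 = 1.52 V, R_Th = R_1‖R_2 = 5.17 kΩ.
Base-emitter loop: V_Th = I_B·R_Th + V_BE + (β+1)I_B·R_E, so I_B = (1.52 − 0.7) / (5.17 + 151×0.39) = 0.0128 mA.
I_C = β·I_B = 150×0.0128 = 1.92 mA, and I_E = (β+1)I_B = 1.94 mA.
V_CE = V_CC − I_C·R_C − I_E·R_E = 20 − 1.92×8.2 − 1.94×0.39 = 3.47 V.
V_CE = 3.47 V > 0.2 V confirms active-region operation.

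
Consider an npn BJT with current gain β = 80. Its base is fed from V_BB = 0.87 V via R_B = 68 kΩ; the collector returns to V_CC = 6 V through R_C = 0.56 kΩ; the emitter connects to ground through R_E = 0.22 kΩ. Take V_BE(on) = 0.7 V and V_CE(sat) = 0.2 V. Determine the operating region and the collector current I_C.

Assume active. Base-emitter loop: I_B = (V_BB − V_BE)/(R_B + (β+1)R_E) = (0.87 − 0.7)/(68 + 81×0.22) = 0.00198 mA.
I_C = β·I_B = 80×0.00198 = 0.158 mA.
V_CE = V_CC − I_C·R_C − I_E·R_E = 6 − 0.158×0.56 − 0.16×0.22 = 5.88 V > V_CE(sat), so the active-region assumption holds.

active; I_C ≈ 0.16 mA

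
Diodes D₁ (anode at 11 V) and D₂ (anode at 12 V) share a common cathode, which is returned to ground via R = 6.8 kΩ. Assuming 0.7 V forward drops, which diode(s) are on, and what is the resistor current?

Only D₂ conducts; I_R ≈ 1.7 mA

Assume both conduct. Then node N would need to be at both 11−0.7 = 10.3 V and 12−0.7 = 11.3 V, which is impossible.
Assume only D₂ conducts: V_N = 12 − 0.7 = 11.3 V, so I_R = 11.3/6.8 = 1.66 mA.
Check D₁: its anode-to-cathode voltage is 11 − 11.3 = -0.3 V < 0.7 V, so it is off. The assumption is consistent.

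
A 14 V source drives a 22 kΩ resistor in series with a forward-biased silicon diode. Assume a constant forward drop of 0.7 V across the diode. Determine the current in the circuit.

KVL around the loop: 14 = V_D + I·R = 0.7 + I × 22 kΩ.
So I = (14 − 0.7) / 22 kΩ = 13.3 / 22 = 0.605 mA.

I ≈ 0.6 mA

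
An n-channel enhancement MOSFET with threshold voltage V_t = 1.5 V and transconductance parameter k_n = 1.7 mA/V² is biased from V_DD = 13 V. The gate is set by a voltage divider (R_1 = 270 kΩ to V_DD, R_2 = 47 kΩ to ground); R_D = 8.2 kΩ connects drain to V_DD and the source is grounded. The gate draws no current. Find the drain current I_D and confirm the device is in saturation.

V_G = V_DD·R_2/(R_1+R_2) = 13×47/317 = 1.93 V. With the source grounded, V_GS = V_G = 1.93 V.
Assume saturation: I_D = (k_n/2)(V_GS − V_t)² = (1.7/2)×(1.93 − 1.5)² = 0.85×0.427² = 0.155 mA.
V_DS = V_DD − I_D·R_D = 13 − 0.155×8.2 = 11.7 V.
Saturation requires V_DS ≥ V_GS − V_t = 0.427 V; 11.7 ≥ 0.427 ✓.

I_D ≈ 0.16 mA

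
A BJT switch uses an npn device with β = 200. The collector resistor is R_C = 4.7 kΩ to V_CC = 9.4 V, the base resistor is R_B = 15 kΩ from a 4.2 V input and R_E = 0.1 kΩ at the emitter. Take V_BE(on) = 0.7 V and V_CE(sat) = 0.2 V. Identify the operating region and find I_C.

Assume active: I_B = (4.2 − 0.7)/(15 + 201×0.1) = 0.0997 mA, I_C = β·I_B = 19.9 mA.
Then V_CE = 9.4 − 19.9×4.7 − 20×0.1 = -86.3 V < 0.2 V — the active assumption fails.
Re-solve with V_CE = 0.2 V. KCL at the emitter: V_E/R_E = (V_BB−0.7−V_E)/R_B + (V_CC−0.2−V_E)/R_C, giving V_E = 0.213 V.
I_C = (V_CC − 0.2 − V_E)/R_C = (9.2 − 0.213)/4.7 = 1.91 mA.
Check: I_B = (3.5 − 0.213)/15 = 0.219 mA, and β·I_B = 43.8 mA > I_C, confirming saturation.

saturation; I_C ≈ 1.9 mA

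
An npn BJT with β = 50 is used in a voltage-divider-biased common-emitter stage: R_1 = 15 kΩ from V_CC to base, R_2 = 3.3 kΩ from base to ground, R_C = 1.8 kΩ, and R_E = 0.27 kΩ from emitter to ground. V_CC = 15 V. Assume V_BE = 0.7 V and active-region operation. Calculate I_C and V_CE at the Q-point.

Thevenize the base divider: V_Th = V_CC·R_2/(R_1+R_2) = 15×3.3/18.3 = 2.7 V, R_Th = R_1‖R_2 = 2.7 kΩ.
Base-emitter loop: V_Th = I_B·R_Th + V_BE + (β+1)I_B·R_E, so I_B = (2.7 − 0.7) / (2.7 + 51×0.27) = 0.122 mA.
I_C = β·I_B = 50×0.122 = 6.08 mA, and I_E = (β+1)I_B = 6.21 mA.
V_CE = V_CC − I_C·R_C − I_E·R_E = 15 − 6.08×1.8 − 6.21×0.27 = 2.37 V.
V_CE = 2.37 V > 0.2 V confirms active-region operation.

I_C ≈ 6.1 mA, V_CE ≈ 2.4 V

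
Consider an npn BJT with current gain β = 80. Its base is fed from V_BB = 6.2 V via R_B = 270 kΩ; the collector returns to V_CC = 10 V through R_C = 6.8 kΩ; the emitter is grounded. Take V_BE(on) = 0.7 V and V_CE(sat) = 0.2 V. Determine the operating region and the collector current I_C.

saturation; I_C ≈ 1.4 mA

Assume active: I_B = (6.2 − 0.7)/270 = 0.0204 mA, giving I_C = β·I_B = 1.63 mA.
But then V_CE = 10 − 1.63×6.8 = -1.08 V < V_CE(sat) = 0.2 V — impossible in the active region.
So the transistor is saturated. With V_CE = 0.2 V, I_C = (V_CC − 0.2)/R_C = 9.8/6.8 = 1.44 mA.
Check: β·I_B = 1.63 mA > I_C = 1.44 mA, confirming saturation.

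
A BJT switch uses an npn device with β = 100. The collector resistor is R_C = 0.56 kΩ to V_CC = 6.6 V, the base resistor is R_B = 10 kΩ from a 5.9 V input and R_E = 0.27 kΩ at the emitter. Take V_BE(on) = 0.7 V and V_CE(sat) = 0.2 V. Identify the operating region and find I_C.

saturation; I_C ≈ 7.6 mA

Assume active: I_B = (5.9 − 0.7)/(10 + 101×0.27) = 0.14 mA, I_C = β·I_B = 14 mA.
Then V_CE = 6.6 − 14×0.56 − 14.1×0.27 = -5.02 V < 0.2 V — the active assumption fails.
Re-solve with V_CE = 0.2 V. KCL at the emitter: V_E/R_E = (V_BB−0.7−V_E)/R_B + (V_CC−0.2−V_E)/R_C, giving V_E = 2.14 V.
I_C = (V_CC − 0.2 − V_E)/R_C = (6.4 − 2.14)/0.56 = 7.61 mA.
Check: I_B = (5.2 − 2.14)/10 = 0.306 mA, and β·I_B = 30.6 mA > I_C, confirming saturation.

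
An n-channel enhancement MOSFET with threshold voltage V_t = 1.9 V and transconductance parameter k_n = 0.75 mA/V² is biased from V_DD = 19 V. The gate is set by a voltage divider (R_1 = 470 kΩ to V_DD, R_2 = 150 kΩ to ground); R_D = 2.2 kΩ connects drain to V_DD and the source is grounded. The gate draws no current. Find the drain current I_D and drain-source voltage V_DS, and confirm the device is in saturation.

I_D ≈ 2.7 mA, V_DS ≈ 13 V

V_G = V_DD·R_2/(R_1+R_2) = 19×150/620 = 4.6 V. With the source grounded, V_GS = V_G = 4.6 V.
Assume saturation: I_D = (k_n/2)(V_GS − V_t)² = (0.75/2)×(4.6 − 1.9)² = 0.375×2.7² = 2.73 mA.
V_DS = V_DD − I_D·R_D = 19 − 2.73×2.2 = 13 V.
Saturation requires V_DS ≥ V_GS − V_t = 2.7 V; 13 ≥ 2.7 ✓.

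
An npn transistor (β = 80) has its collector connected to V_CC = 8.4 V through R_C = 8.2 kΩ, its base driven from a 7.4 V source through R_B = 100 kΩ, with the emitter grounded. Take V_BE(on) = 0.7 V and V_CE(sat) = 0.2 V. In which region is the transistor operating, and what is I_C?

Assume active: I_B = (7.4 − 0.7)/100 = 0.067 mA, giving I_C = β·I_B = 5.36 mA.
But then V_CE = 8.4 − 5.36×8.2 = -35.6 V < V_CE(sat) = 0.2 V — impossible in the active region.
So the transistor is saturated. With V_CE = 0.2 V, I_C = (V_CC − 0.2)/R_C = 8.2/8.2 = 1 mA.
Check: β·I_B = 5.36 mA > I_C = 1 mA, confirming saturation.

saturation; I_C ≈ 1 mA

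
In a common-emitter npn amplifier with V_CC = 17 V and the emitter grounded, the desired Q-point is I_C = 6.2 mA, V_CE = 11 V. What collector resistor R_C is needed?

R_C ≈ 0.97 kΩ

Collector loop: V_CC = I_C·R_C + V_CE.
R_C = (V_CC − V_CE)/I_C = (17 − 11)/6.2 = 0.968 kΩ.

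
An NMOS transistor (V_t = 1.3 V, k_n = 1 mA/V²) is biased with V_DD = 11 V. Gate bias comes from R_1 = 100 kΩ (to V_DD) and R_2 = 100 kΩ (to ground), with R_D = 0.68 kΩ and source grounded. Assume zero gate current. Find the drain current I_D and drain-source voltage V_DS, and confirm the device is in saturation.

V_G = V_DD·R_2/(R_1+R_2) = 11×100/200 = 5.5 V. With the source grounded, V_GS = V_G = 5.5 V.
Assume saturation: I_D = (k_n/2)(V_GS − V_t)² = (1/2)×(5.5 − 1.3)² = 0.5×4.2² = 8.82 mA.
V_DS = V_DD − I_D·R_D = 11 − 8.82×0.68 = 5 V.
Saturation requires V_DS ≥ V_GS − V_t = 4.2 V; 5 ≥ 4.2 ✓.

I_D ≈ 8.8 mA, V_DS ≈ 5 V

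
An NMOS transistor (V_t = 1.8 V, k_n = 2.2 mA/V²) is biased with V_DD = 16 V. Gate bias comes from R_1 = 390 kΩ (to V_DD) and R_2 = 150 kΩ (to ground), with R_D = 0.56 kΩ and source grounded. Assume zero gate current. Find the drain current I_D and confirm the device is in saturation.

V_G = V_DD·R_2/(R_1+R_2) = 16×150/540 = 4.44 V. With the source grounded, V_GS = V_G = 4.44 V.
Assume saturation: I_D = (k_n/2)(V_GS − V_t)² = (2.2/2)×(4.44 − 1.8)² = 1.1×2.64² = 7.69 mA.
V_DS = V_DD − I_D·R_D = 16 − 7.69×0.56 = 11.7 V.
Saturation requires V_DS ≥ V_GS − V_t = 2.64 V; 11.7 ≥ 2.64 ✓.

I_D ≈ 7.7 mA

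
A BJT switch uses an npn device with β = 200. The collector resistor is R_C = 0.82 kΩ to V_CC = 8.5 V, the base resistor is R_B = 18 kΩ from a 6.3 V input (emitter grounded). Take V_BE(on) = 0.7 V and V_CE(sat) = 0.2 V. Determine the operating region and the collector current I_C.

saturation; I_C ≈ 10 mA

Assume active: I_B = (6.3 − 0.7)/18 = 0.311 mA, giving I_C = β·I_B = 62.2 mA.
But then V_CE = 8.5 − 62.2×0.82 = -42.5 V < V_CE(sat) = 0.2 V — impossible in the active region.
So the transistor is saturated. With V_CE = 0.2 V, I_C = (V_CC − 0.2)/R_C = 8.3/0.82 = 10.1 mA.
Check: β·I_B = 62.2 mA > I_C = 10.1 mA, confirming saturation.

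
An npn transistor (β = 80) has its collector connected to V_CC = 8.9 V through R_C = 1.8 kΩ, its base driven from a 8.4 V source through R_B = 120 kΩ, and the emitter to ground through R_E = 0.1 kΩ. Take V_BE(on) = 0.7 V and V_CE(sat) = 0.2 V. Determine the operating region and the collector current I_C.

saturation; I_C ≈ 4.6 mA

Assume active: I_B = (8.4 − 0.7)/(120 + 81×0.1) = 0.0601 mA, I_C = β·I_B = 4.81 mA.
Then V_CE = 8.9 − 4.81×1.8 − 4.87×0.1 = -0.243 V < 0.2 V — the active assumption fails.
Re-solve with V_CE = 0.2 V. KCL at the emitter: V_E/R_E = (V_BB−0.7−V_E)/R_B + (V_CC−0.2−V_E)/R_C, giving V_E = 0.464 V.
I_C = (V_CC − 0.2 − V_E)/R_C = (8.7 − 0.464)/1.8 = 4.58 mA.
Check: I_B = (7.7 − 0.464)/120 = 0.0603 mA, and β·I_B = 4.82 mA > I_C, confirming saturation.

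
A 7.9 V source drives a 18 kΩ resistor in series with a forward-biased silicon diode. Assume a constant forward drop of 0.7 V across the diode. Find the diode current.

KVL around the loop: 7.9 = V_D + I·R = 0.7 + I × 18 kΩ.
So I = (7.9 − 0.7) / 18 kΩ = 7.2 / 18 = 0.4 mA.

I ≈ 0.4 mA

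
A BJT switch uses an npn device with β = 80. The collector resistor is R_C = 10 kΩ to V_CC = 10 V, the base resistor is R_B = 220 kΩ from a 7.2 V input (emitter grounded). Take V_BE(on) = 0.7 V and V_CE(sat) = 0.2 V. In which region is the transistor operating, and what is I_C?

Assume active: I_B = (7.2 − 0.7)/220 = 0.0295 mA, giving I_C = β·I_B = 2.36 mA.
But then V_CE = 10 − 2.36×10 = -13.6 V < V_CE(sat) = 0.2 V — impossible in the active region.
So the transistor is saturated. With V_CE = 0.2 V, I_C = (V_CC − 0.2)/R_C = 9.8/10 = 0.98 mA.
Check: β·I_B = 2.36 mA > I_C = 0.98 mA, confirming saturation.

saturation; I_C ≈ 0.98 mA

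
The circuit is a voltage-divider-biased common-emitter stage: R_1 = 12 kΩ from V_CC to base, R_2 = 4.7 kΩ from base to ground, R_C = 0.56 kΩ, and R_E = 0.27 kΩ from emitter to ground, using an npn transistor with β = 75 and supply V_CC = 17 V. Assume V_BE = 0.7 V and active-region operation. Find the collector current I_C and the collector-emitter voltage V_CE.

I_C ≈ 13 mA, V_CE ≈ 6.3 V

Thevenize the base divider: V_Th = V_CC·R_2/(R_1+R_2) = 17×4.7/16.7 = 4.78 V, R_Th = R_1‖R_2 = 3.38 kΩ.
Base-emitter loop: V_Th = I_B·R_Th + V_BE + (β+1)I_B·R_E, so I_B = (4.78 − 0.7) / (3.38 + 76×0.27) = 0.171 mA.
I_C = β·I_B = 75×0.171 = 12.8 mA, and I_E = (β+1)I_B = 13 mA.
V_CE = V_CC − I_C·R_C − I_E·R_E = 17 − 12.8×0.56 − 13×0.27 = 6.31 V.
V_CE = 6.31 V > 0.2 V confirms active-region operation.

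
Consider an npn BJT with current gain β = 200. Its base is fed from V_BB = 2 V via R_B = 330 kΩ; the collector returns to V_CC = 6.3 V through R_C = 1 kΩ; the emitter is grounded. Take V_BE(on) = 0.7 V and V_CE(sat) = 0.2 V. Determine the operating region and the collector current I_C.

active; I_C ≈ 0.79 mA

Assume active. Base-emitter loop: I_B = (V_BB − V_BE)/R_B = (2 − 0.7)/330 = 0.00394 mA.
I_C = β·I_B = 200×0.00394 = 0.788 mA.
V_CE = V_CC − I_C·R_C = 6.3 − 0.788×1 = 5.51 V > V_CE(sat), so the active-region assumption holds.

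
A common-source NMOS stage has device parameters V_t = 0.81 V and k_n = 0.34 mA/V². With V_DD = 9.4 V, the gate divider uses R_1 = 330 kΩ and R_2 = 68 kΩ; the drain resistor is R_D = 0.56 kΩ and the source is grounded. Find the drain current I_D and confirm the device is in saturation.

V_G = V_DD·R_2/(R_1+R_2) = 9.4×68/398 = 1.61 V. With the source grounded, V_GS = V_G = 1.61 V.
Assume saturation: I_D = (k_n/2)(V_GS − V_t)² = (0.34/2)×(1.61 − 0.81)² = 0.17×0.796² = 0.108 mA.
V_DS = V_DD − I_D·R_D = 9.4 − 0.108×0.56 = 9.34 V.
Saturation requires V_DS ≥ V_GS − V_t = 0.796 V; 9.34 ≥ 0.796 ✓.

I_D ≈ 0.11 mA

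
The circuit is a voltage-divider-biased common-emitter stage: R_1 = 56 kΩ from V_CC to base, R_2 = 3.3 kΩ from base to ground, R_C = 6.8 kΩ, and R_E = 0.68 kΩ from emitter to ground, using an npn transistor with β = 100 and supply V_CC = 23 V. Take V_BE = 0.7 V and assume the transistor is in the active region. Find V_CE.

Thevenize the base divider: V_Th = V_CC·R_2/(R_1+R_2) = 23×3.3/59.3 = 1.28 V, R_Th = R_1‖R_2 = 3.12 kΩ.
Base-emitter loop: V_Th = I_B·R_Th + V_BE + (β+1)I_B·R_E, so I_B = (1.28 − 0.7) / (3.12 + 101×0.68) = 0.00808 mA.
I_C = β·I_B = 100×0.00808 = 0.808 mA, and I_E = (β+1)I_B = 0.816 mA.
V_CE = V_CC − I_C·R_C − I_E·R_E = 23 − 0.808×6.8 − 0.816×0.68 = 17 V.
V_CE = 17 V > 0.2 V confirms active-region operation.

V_CE ≈ 17 V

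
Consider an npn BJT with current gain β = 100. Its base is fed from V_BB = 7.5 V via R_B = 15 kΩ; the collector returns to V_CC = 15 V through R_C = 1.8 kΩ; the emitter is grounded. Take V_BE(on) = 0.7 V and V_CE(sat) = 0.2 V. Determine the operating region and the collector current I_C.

saturation; I_C ≈ 8.2 mA

Assume active: I_B = (7.5 − 0.7)/15 = 0.453 mA, giving I_C = β·I_B = 45.3 mA.
But then V_CE = 15 − 45.3×1.8 = -66.6 V < V_CE(sat) = 0.2 V — impossible in the active region.
So the transistor is saturated. With V_CE = 0.2 V, I_C = (V_CC − 0.2)/R_C = 14.8/1.8 = 8.22 mA.
Check: β·I_B = 45.3 mA > I_C = 8.22 mA, confirming saturation.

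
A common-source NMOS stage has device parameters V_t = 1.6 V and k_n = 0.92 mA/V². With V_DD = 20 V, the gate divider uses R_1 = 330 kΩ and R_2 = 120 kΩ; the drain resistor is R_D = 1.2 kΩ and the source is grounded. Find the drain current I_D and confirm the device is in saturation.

V_G = V_DD·R_2/(R_1+R_2) = 20×120/450 = 5.33 V. With the source grounded, V_GS = V_G = 5.33 V.
Assume saturation: I_D = (k_n/2)(V_GS − V_t)² = (0.92/2)×(5.33 − 1.6)² = 0.46×3.73² = 6.41 mA.
V_DS = V_DD − I_D·R_D = 20 − 6.41×1.2 = 12.3 V.
Saturation requires V_DS ≥ V_GS − V_t = 3.73 V; 12.3 ≥ 3.73 ✓.

I_D ≈ 6.4 mA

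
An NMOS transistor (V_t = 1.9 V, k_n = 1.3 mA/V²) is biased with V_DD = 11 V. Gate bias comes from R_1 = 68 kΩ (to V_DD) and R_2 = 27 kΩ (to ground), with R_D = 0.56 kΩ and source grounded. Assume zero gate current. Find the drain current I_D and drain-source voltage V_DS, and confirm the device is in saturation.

V_G = V_DD·R_2/(R_1+R_2) = 11×27/95 = 3.13 V. With the source grounded, V_GS = V_G = 3.13 V.
Assume saturation: I_D = (k_n/2)(V_GS − V_t)² = (1.3/2)×(3.13 − 1.9)² = 0.65×1.23² = 0.978 mA.
V_DS = V_DD − I_D·R_D = 11 − 0.978×0.56 = 10.5 V.
Saturation requires V_DS ≥ V_GS − V_t = 1.23 V; 10.5 ≥ 1.23 ✓.

I_D ≈ 0.98 mA, V_DS ≈ 10 V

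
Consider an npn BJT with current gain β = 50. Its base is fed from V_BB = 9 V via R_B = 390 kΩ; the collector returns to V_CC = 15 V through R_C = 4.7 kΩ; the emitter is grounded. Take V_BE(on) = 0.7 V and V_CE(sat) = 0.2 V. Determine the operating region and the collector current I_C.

Assume active. Base-emitter loop: I_B = (V_BB − V_BE)/R_B = (9 − 0.7)/390 = 0.0213 mA.
I_C = β·I_B = 50×0.0213 = 1.06 mA.
V_CE = V_CC − I_C·R_C = 15 − 1.06×4.7 = 10 V > V_CE(sat), so the active-region assumption holds.

active; I_C ≈ 1.1 mA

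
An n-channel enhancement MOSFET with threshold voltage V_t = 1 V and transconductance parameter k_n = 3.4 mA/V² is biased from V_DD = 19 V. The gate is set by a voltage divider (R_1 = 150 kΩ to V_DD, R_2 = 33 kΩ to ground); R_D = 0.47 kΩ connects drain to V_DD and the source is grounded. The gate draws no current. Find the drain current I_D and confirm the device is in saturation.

V_G = V_DD·R_2/(R_1+R_2) = 19×33/183 = 3.43 V. With the source grounded, V_GS = V_G = 3.43 V.
Assume saturation: I_D = (k_n/2)(V_GS − V_t)² = (3.4/2)×(3.43 − 1)² = 1.7×2.43² = 10 mA.
V_DS = V_DD − I_D·R_D = 19 − 10×0.47 = 14.3 V.
Saturation requires V_DS ≥ V_GS − V_t = 2.43 V; 14.3 ≥ 2.43 ✓.

I_D ≈ 10 mA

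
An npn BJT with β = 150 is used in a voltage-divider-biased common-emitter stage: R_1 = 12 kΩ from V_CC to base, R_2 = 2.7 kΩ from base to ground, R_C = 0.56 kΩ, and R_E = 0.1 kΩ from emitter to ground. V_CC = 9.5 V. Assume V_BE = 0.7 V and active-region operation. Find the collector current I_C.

I_C ≈ 9.1 mA

Thevenize the base divider: V_Th = V_CC·R_2/(R_1+R_2) = 9.5×2.7/14.7 = 1.74 V, R_Th = R_1‖R_2 = 2.2 kΩ.
Base-emitter loop: V_Th = I_B·R_Th + V_BE + (β+1)I_B·R_E, so I_B = (1.74 − 0.7) / (2.2 + 151×0.1) = 0.0604 mA.
I_C = β·I_B = 150×0.0604 = 9.06 mA, and I_E = (β+1)I_B = 9.12 mA.
V_CE = V_CC − I_C·R_C − I_E·R_E = 9.5 − 9.06×0.56 − 9.12×0.1 = 3.52 V.
V_CE = 3.52 V > 0.2 V confirms active-region operation.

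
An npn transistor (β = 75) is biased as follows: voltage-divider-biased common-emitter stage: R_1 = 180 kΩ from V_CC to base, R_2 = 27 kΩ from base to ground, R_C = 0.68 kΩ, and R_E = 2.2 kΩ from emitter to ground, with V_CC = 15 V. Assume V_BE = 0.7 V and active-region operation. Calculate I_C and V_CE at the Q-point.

I_C ≈ 0.49 mA, V_CE ≈ 14 V

Thevenize the base divider: V_Th = V_CC·R_2/(R_1+R_2) = 15×27/207 = 1.96 V, R_Th = R_1‖R_2 = 23.5 kΩ.
Base-emitter loop: V_Th = I_B·R_Th + V_BE + (β+1)I_B·R_E, so I_B = (1.96 − 0.7) / (23.5 + 76×2.2) = 0.00659 mA.
I_C = β·I_B = 75×0.00659 = 0.494 mA, and I_E = (β+1)I_B = 0.501 mA.
V_CE = V_CC − I_C·R_C − I_E·R_E = 15 − 0.494×0.68 − 0.501×2.2 = 13.6 V.
V_CE = 13.6 V > 0.2 V confirms active-region operation.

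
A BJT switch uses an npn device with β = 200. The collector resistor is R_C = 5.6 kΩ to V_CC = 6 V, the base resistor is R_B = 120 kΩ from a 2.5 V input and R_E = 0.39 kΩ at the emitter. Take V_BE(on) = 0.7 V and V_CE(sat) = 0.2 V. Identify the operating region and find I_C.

Assume active: I_B = (2.5 − 0.7)/(120 + 201×0.39) = 0.00907 mA, I_C = β·I_B = 1.81 mA.
Then V_CE = 6 − 1.81×5.6 − 1.82×0.39 = -4.87 V < 0.2 V — the active assumption fails.
Re-solve with V_CE = 0.2 V. KCL at the emitter: V_E/R_E = (V_BB−0.7−V_E)/R_B + (V_CC−0.2−V_E)/R_C, giving V_E = 0.382 V.
I_C = (V_CC − 0.2 − V_E)/R_C = (5.8 − 0.382)/5.6 = 0.968 mA.
Check: I_B = (1.8 − 0.382)/120 = 0.0118 mA, and β·I_B = 2.36 mA > I_C, confirming saturation.

saturation; I_C ≈ 0.97 mA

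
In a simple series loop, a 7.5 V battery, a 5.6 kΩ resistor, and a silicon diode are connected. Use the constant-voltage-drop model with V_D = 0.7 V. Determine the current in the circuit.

KVL around the loop: 7.5 = V_D + I·R = 0.7 + I × 5.6 kΩ.
So I = (7.5 − 0.7) / 5.6 kΩ = 6.8 / 5.6 = 1.21 mA.

I ≈ 1.2 mA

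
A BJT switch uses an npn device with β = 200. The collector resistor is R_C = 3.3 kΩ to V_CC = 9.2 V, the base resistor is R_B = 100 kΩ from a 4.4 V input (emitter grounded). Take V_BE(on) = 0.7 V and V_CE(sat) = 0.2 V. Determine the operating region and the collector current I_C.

saturation; I_C ≈ 2.7 mA

Assume active: I_B = (4.4 − 0.7)/100 = 0.037 mA, giving I_C = β·I_B = 7.4 mA.
But then V_CE = 9.2 − 7.4×3.3 = -15.2 V < V_CE(sat) = 0.2 V — impossible in the active region.
So the transistor is saturated. With V_CE = 0.2 V, I_C = (V_CC − 0.2)/R_C = 9/3.3 = 2.73 mA.
Check: β·I_B = 7.4 mA > I_C = 2.73 mA, confirming saturation.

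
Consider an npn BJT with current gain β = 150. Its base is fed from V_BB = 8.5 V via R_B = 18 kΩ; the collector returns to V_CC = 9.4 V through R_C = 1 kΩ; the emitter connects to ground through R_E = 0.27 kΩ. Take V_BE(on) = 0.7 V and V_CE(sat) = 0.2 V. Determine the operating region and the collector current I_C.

Assume active: I_B = (8.5 − 0.7)/(18 + 151×0.27) = 0.133 mA, I_C = β·I_B = 19.9 mA.
Then V_CE = 9.4 − 19.9×1 − 20×0.27 = -15.9 V < 0.2 V — the active assumption fails.
Re-solve with V_CE = 0.2 V. KCL at the emitter: V_E/R_E = (V_BB−0.7−V_E)/R_B + (V_CC−0.2−V_E)/R_C, giving V_E = 2.02 V.
I_C = (V_CC − 0.2 − V_E)/R_C = (9.2 − 2.02)/1 = 7.18 mA.
Check: I_B = (7.8 − 2.02)/18 = 0.321 mA, and β·I_B = 48.1 mA > I_C, confirming saturation.

saturation; I_C ≈ 7.2 mA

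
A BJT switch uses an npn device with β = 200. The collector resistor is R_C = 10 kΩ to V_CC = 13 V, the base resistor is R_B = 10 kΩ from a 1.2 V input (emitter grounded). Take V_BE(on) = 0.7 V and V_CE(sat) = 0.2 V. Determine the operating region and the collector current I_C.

Assume active: I_B = (1.2 − 0.7)/10 = 0.05 mA, giving I_C = β·I_B = 10 mA.
But then V_CE = 13 − 10×10 = -87 V < V_CE(sat) = 0.2 V — impossible in the active region.
So the transistor is saturated. With V_CE = 0.2 V, I_C = (V_CC − 0.2)/R_C = 12.8/10 = 1.28 mA.
Check: β·I_B = 10 mA > I_C = 1.28 mA, confirming saturation.

saturation; I_C ≈ 1.3 mA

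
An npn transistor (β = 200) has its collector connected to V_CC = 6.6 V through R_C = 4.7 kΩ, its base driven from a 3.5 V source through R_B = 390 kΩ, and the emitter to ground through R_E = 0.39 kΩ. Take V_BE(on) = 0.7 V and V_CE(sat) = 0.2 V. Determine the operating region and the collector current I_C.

Assume active. Base-emitter loop: I_B = (V_BB − V_BE)/(R_B + (β+1)R_E) = (3.5 − 0.7)/(390 + 201×0.39) = 0.00598 mA.
I_C = β·I_B = 200×0.00598 = 1.2 mA.
V_CE = V_CC − I_C·R_C − I_E·R_E = 6.6 − 1.2×4.7 − 1.2×0.39 = 0.512 V > V_CE(sat), so the active-region assumption holds.

active; I_C ≈ 1.2 mA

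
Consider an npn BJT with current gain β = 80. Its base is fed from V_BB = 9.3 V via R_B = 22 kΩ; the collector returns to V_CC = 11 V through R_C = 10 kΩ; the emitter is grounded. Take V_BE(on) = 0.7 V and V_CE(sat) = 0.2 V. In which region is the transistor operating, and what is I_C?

Assume active: I_B = (9.3 − 0.7)/22 = 0.391 mA, giving I_C = β·I_B = 31.3 mA.
But then V_CE = 11 − 31.3×10 = -302 V < V_CE(sat) = 0.2 V — impossible in the active region.
So the transistor is saturated. With V_CE = 0.2 V, I_C = (V_CC − 0.2)/R_C = 10.8/10 = 1.08 mA.
Check: β·I_B = 31.3 mA > I_C = 1.08 mA, confirming saturation.

saturation; I_C ≈ 1.1 mA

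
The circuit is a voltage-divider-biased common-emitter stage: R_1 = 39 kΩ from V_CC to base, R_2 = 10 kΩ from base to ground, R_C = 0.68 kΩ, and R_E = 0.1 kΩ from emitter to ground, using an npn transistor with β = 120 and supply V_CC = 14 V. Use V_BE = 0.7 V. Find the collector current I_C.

Thevenize the base divider: V_Th = V_CC·R_2/(R_1+R_2) = 14×10/49 = 2.86 V, R_Th = R_1‖R_2 = 7.96 kΩ.
Base-emitter loop: V_Th = I_B·R_Th + V_BE + (β+1)I_B·R_E, so I_B = (2.86 − 0.7) / (7.96 + 121×0.1) = 0.108 mA.
I_C = β·I_B = 120×0.108 = 12.9 mA, and I_E = (β+1)I_B = 13 mA.
V_CE = V_CC − I_C·R_C − I_E·R_E = 14 − 12.9×0.68 − 13×0.1 = 3.92 V.
V_CE = 3.92 V > 0.2 V confirms active-region operation.

I_C ≈ 13 mA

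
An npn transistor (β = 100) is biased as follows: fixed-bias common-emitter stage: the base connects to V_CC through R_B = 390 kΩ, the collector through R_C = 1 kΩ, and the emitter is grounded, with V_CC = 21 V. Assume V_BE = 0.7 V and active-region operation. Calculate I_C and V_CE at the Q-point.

I_C ≈ 5.2 mA, V_CE ≈ 16 V

Base loop: V_CC = I_B·R_B + V_BE, so I_B = (21 − 0.7)/390 kΩ = 0.0521 mA.
In the active region I_C = β·I_B = 100 × 0.0521 = 5.21 mA.
Collector loop: V_CE = V_CC − I_C·R_C = 21 − 5.21×1 = 15.8 V.
Since V_CE = 15.8 V > V_CE(sat) ≈ 0.2 V, the transistor is in the active region as assumed.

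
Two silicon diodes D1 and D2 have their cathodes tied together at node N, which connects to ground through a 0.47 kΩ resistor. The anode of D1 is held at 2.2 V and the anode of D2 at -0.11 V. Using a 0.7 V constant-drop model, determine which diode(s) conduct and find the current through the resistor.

Assume both conduct. Then node N would need to be at both 2.2−0.7 = 1.5 V and -0.11−0.7 = -0.81 V, which is impossible.
Assume only D1 conducts: V_N = 2.2 − 0.7 = 1.5 V, so I_R = 1.5/0.47 = 3.19 mA.
Check D2: its anode-to-cathode voltage is -0.11 − 1.5 = -1.61 V < 0.7 V, so it is off. The assumption is consistent.

Only D1 conducts; I_R ≈ 3.2 mA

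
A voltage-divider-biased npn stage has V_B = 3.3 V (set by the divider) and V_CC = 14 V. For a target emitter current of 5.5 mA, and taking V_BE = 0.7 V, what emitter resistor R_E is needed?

V_E = V_B − V_BE = 3.3 − 0.7 = 2.6 V.
R_E = V_E / I_E = 2.6 / 5.5 = 0.473 kΩ.

R_E ≈ 0.47 kΩ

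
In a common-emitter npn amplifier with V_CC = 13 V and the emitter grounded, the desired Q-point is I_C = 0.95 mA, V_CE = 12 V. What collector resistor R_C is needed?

Collector loop: V_CC = I_C·R_C + V_CE.
R_C = (V_CC − V_CE)/I_C = (13 − 12)/0.95 = 1.05 kΩ.

R_C ≈ 1.1 kΩ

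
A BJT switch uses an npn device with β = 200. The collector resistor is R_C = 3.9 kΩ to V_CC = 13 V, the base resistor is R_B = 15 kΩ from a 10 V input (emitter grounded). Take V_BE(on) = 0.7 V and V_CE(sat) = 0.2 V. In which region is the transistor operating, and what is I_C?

Assume active: I_B = (10 − 0.7)/15 = 0.62 mA, giving I_C = β·I_B = 124 mA.
But then V_CE = 13 − 124×3.9 = -471 V < V_CE(sat) = 0.2 V — impossible in the active region.
So the transistor is saturated. With V_CE = 0.2 V, I_C = (V_CC − 0.2)/R_C = 12.8/3.9 = 3.28 mA.
Check: β·I_B = 124 mA > I_C = 3.28 mA, confirming saturation.

saturation; I_C ≈ 3.3 mA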